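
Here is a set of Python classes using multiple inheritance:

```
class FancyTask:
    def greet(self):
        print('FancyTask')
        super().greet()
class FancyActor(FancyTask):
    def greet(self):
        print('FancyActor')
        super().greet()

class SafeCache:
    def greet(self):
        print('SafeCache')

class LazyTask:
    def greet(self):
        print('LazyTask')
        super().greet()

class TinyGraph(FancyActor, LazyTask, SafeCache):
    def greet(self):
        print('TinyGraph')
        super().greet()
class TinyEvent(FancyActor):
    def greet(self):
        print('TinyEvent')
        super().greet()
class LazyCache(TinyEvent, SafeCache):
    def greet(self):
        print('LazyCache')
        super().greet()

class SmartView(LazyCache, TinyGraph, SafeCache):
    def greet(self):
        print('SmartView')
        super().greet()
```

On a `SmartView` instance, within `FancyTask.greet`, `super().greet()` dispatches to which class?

LazyTask

L[SmartView] = SmartView + merge(L[LazyCache], L[TinyGraph], L[SafeCache], [LazyCache TinyGraph SafeCache])
  take LazyCache:  [LazyCache TinyEvent FancyActor FancyTask SafeCache object] + [TinyGraph FancyActor FancyTask LazyTask SafeCache object] + [SafeCache object] + [LazyCache TinyGraph SafeCache]
  take TinyEvent:  [TinyEvent FancyActor FancyTask SafeCache object] + [TinyGraph FancyActor FancyTask LazyTask SafeCache object] + [SafeCache object] + [TinyGraph SafeCache]
  take TinyGraph:  [FancyActor FancyTask SafeCache object] + [TinyGraph FancyActor FancyTask LazyTask SafeCache object] + [SafeCache object] + [TinyGraph SafeCache]
  take FancyActor:  [FancyActor FancyTask SafeCache object] + [FancyActor FancyTask LazyTask SafeCache object] + [SafeCache object] + [SafeCache]
  take FancyTask:  [FancyTask SafeCache object] + [FancyTask LazyTask SafeCache object] + [SafeCache object] + [SafeCache]
  take LazyTask:  [SafeCache object] + [LazyTask SafeCache object] + [SafeCache object] + [SafeCache]
  take SafeCache:  [SafeCache object] + [SafeCache object] + [SafeCache object] + [SafeCache]
  take object:  [object] + [object] + [object]
MRO: SmartView LazyCache TinyEvent TinyGraph FancyActor FancyTask LazyTask SafeCache object
super() in FancyTask.greet on a SmartView instance goes to the class after FancyTask in SmartView's MRO: LazyTask.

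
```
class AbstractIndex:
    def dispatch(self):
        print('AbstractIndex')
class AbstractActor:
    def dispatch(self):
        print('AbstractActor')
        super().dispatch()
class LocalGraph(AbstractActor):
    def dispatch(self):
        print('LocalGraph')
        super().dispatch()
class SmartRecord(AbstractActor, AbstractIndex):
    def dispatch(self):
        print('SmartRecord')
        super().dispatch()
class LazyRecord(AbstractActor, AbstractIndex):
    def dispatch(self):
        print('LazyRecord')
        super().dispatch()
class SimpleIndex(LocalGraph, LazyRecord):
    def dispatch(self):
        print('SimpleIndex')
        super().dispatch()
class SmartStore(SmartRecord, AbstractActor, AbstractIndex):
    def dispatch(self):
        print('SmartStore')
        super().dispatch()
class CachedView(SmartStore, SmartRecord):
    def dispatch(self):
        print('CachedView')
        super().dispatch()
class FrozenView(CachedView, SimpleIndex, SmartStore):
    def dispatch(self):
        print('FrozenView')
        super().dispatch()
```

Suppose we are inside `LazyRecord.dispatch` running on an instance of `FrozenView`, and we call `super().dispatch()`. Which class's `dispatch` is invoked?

AbstractActor

L[FrozenView] = FrozenView + merge(L[CachedView], L[SimpleIndex], L[SmartStore], [CachedView SimpleIndex SmartStore])
  take CachedView:  [CachedView SmartStore SmartRecord AbstractActor AbstractIndex object] + [SimpleIndex LocalGraph LazyRecord AbstractActor AbstractIndex object] + [SmartStore SmartRecord AbstractActor AbstractIndex object] + [CachedView SimpleIndex SmartStore]
  take SimpleIndex:  [SmartStore SmartRecord AbstractActor AbstractIndex object] + [SimpleIndex LocalGraph LazyRecord AbstractActor AbstractIndex object] + [SmartStore SmartRecord AbstractActor AbstractIndex object] + [SimpleIndex SmartStore]
  take SmartStore:  [SmartStore SmartRecord AbstractActor AbstractIndex object] + [LocalGraph LazyRecord AbstractActor AbstractIndex object] + [SmartStore SmartRecord AbstractActor AbstractIndex object] + [SmartStore]
  take SmartRecord:  [SmartRecord AbstractActor AbstractIndex object] + [LocalGraph LazyRecord AbstractActor AbstractIndex object] + [SmartRecord AbstractActor AbstractIndex object]
  take LocalGraph:  [AbstractActor AbstractIndex object] + [LocalGraph LazyRecord AbstractActor AbstractIndex object] + [AbstractActor AbstractIndex object]
  take LazyRecord:  [AbstractActor AbstractIndex object] + [LazyRecord AbstractActor AbstractIndex object] + [AbstractActor AbstractIndex object]
  take AbstractActor:  [AbstractActor AbstractIndex object] + [AbstractActor AbstractIndex object] + [AbstractActor AbstractIndex object]
  take AbstractIndex:  [AbstractIndex object] + [AbstractIndex object] + [AbstractIndex object]
  take object:  [object] + [object] + [object]
MRO: FrozenView CachedView SimpleIndex SmartStore SmartRecord LocalGraph LazyRecord AbstractActor AbstractIndex object
super() in LazyRecord.dispatch on a FrozenView instance goes to the class after LazyRecord in FrozenView's MRO: AbstractActor.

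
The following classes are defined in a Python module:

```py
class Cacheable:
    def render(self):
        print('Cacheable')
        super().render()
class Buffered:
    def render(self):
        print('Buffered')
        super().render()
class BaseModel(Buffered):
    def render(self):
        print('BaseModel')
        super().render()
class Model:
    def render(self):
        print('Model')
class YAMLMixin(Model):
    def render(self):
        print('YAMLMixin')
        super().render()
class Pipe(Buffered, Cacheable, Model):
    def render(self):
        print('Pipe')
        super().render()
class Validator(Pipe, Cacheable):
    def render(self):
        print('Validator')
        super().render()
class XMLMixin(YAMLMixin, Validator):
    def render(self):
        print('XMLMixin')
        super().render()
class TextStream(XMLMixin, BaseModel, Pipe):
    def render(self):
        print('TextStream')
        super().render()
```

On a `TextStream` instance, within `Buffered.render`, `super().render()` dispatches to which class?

Cacheable

L[TextStream] = TextStream + merge(L[XMLMixin], L[BaseModel], L[Pipe], [XMLMixin BaseModel Pipe])
  take XMLMixin:  [XMLMixin YAMLMixin Validator Pipe Buffered Cacheable Model object] + [BaseModel Buffered object] + [Pipe Buffered Cacheable Model object] + [XMLMixin BaseModel Pipe]
  take YAMLMixin:  [YAMLMixin Validator Pipe Buffered Cacheable Model object] + [BaseModel Buffered object] + [Pipe Buffered Cacheable Model object] + [BaseModel Pipe]
  take Validator:  [Validator Pipe Buffered Cacheable Model object] + [BaseModel Buffered object] + [Pipe Buffered Cacheable Model object] + [BaseModel Pipe]
  take BaseModel:  [Pipe Buffered Cacheable Model object] + [BaseModel Buffered object] + [Pipe Buffered Cacheable Model object] + [BaseModel Pipe]
  take Pipe:  [Pipe Buffered Cacheable Model object] + [Buffered object] + [Pipe Buffered Cacheable Model object] + [Pipe]
  take Buffered:  [Buffered Cacheable Model object] + [Buffered object] + [Buffered Cacheable Model object]
  take Cacheable:  [Cacheable Model object] + [object] + [Cacheable Model object]
  take Model:  [Model object] + [object] + [Model object]
  take object:  [object] + [object] + [object]
MRO: TextStream XMLMixin YAMLMixin Validator BaseModel Pipe Buffered Cacheable Model object
super() in Buffered.render on a TextStream instance goes to the class after Buffered in TextStream's MRO: Cacheable.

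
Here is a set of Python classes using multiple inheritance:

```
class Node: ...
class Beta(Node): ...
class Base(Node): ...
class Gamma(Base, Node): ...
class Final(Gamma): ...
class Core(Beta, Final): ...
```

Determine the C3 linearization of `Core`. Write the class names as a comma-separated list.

Core, Beta, Final, Gamma, Base, Node, object

L[Core] = Core + merge(L[Beta], L[Final], [Beta Final])
  take Beta:  [Beta Node object] + [Final Gamma Base Node object] + [Beta Final]
  take Final:  [Node object] + [Final Gamma Base Node object] + [Final]
  take Gamma:  [Node object] + [Gamma Base Node object]
  take Base:  [Node object] + [Base Node object]
  take Node:  [Node object] + [Node object]
  take object:  [object] + [object]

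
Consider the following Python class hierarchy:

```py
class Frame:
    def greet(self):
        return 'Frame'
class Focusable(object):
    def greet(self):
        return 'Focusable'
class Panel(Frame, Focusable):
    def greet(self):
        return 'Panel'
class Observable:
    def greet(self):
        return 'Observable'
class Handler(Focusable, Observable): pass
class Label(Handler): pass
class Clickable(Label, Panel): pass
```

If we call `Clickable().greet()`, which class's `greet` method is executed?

L[Clickable] = Clickable + merge(L[Label], L[Panel], [Label Panel])
  take Label:  [Label Handler Focusable Observable object] + [Panel Frame Focusable object] + [Label Panel]
  take Handler:  [Handler Focusable Observable object] + [Panel Frame Focusable object] + [Panel]
  take Panel:  [Focusable Observable object] + [Panel Frame Focusable object] + [Panel]
  take Frame:  [Focusable Observable object] + [Frame Focusable object]
  take Focusable:  [Focusable Observable object] + [Focusable object]
  take Observable:  [Observable object] + [object]
  take object:  [object] + [object]
MRO: Clickable Label Handler Panel Frame Focusable Observable object
greet is defined in: Focusable, Frame, Observable, Panel. First along the MRO is Panel.

Panel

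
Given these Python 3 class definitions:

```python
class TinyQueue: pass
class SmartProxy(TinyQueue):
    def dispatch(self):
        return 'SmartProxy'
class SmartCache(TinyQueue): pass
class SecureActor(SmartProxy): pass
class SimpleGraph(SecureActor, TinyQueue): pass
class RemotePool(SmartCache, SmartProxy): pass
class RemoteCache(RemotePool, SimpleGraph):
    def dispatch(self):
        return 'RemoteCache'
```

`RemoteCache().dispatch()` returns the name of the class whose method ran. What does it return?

L[RemoteCache] = RemoteCache + merge(L[RemotePool], L[SimpleGraph], [RemotePool SimpleGraph])
  take RemotePool:  [RemotePool SmartCache SmartProxy TinyQueue object] + [SimpleGraph SecureActor SmartProxy TinyQueue object] + [RemotePool SimpleGraph]
  take SmartCache:  [SmartCache SmartProxy TinyQueue object] + [SimpleGraph SecureActor SmartProxy TinyQueue object] + [SimpleGraph]
  take SimpleGraph:  [SmartProxy TinyQueue object] + [SimpleGraph SecureActor SmartProxy TinyQueue object] + [SimpleGraph]
  take SecureActor:  [SmartProxy TinyQueue object] + [SecureActor SmartProxy TinyQueue object]
  take SmartProxy:  [SmartProxy TinyQueue object] + [SmartProxy TinyQueue object]
  take TinyQueue:  [TinyQueue object] + [TinyQueue object]
  take object:  [object] + [object]
MRO: RemoteCache RemotePool SmartCache SimpleGraph SecureActor SmartProxy TinyQueue object
dispatch is defined in: RemoteCache, SmartProxy. First along the MRO is RemoteCache.

RemoteCache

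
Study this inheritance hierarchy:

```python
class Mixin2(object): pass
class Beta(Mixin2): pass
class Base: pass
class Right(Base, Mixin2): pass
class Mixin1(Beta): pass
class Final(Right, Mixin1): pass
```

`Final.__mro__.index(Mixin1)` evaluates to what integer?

L[Final] = Final + merge(L[Right], L[Mixin1], [Right Mixin1])
  take Right:  [Right Base Mixin2 object] + [Mixin1 Beta Mixin2 object] + [Right Mixin1]
  take Base:  [Base Mixin2 object] + [Mixin1 Beta Mixin2 object] + [Mixin1]
  take Mixin1:  [Mixin2 object] + [Mixin1 Beta Mixin2 object] + [Mixin1]
  take Beta:  [Mixin2 object] + [Beta Mixin2 object]
  take Mixin2:  [Mixin2 object] + [Mixin2 object]
  take object:  [object] + [object]
MRO: Final Right Base Mixin1 Beta Mixin2 object
Mixin1 sits at index 3.

3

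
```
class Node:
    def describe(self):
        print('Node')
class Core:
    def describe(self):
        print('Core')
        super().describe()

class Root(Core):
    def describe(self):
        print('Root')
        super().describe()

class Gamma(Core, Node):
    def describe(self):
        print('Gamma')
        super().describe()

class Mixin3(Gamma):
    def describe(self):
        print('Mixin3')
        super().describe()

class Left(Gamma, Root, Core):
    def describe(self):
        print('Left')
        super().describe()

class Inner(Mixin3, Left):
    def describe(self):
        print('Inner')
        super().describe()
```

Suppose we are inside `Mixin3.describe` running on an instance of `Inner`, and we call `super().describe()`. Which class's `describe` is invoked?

L[Inner] = Inner + merge(L[Mixin3], L[Left], [Mixin3 Left])
  take Mixin3:  [Mixin3 Gamma Core Node object] + [Left Gamma Root Core Node object] + [Mixin3 Left]
  take Left:  [Gamma Core Node object] + [Left Gamma Root Core Node object] + [Left]
  take Gamma:  [Gamma Core Node object] + [Gamma Root Core Node object]
  take Root:  [Core Node object] + [Root Core Node object]
  take Core:  [Core Node object] + [Core Node object]
  take Node:  [Node object] + [Node object]
  take object:  [object] + [object]
MRO: Inner Mixin3 Left Gamma Root Core Node object
super() in Mixin3.describe on a Inner instance goes to the class after Mixin3 in Inner's MRO: Left.

Left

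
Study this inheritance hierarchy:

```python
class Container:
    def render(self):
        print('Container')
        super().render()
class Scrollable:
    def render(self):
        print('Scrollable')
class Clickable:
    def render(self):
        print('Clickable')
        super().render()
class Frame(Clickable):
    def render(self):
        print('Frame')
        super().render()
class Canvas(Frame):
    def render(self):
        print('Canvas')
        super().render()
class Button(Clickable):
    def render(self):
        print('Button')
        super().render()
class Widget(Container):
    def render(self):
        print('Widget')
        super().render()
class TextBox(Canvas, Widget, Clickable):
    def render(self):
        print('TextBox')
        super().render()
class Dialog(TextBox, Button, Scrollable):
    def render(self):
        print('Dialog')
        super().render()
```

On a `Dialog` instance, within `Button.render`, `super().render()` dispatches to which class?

L[Dialog] = Dialog + merge(L[TextBox], L[Button], L[Scrollable], [TextBox Button Scrollable])
  take TextBox:  [TextBox Canvas Frame Widget Clickable Container object] + [Button Clickable object] + [Scrollable object] + [TextBox Button Scrollable]
  take Canvas:  [Canvas Frame Widget Clickable Container object] + [Button Clickable object] + [Scrollable object] + [Button Scrollable]
  take Frame:  [Frame Widget Clickable Container object] + [Button Clickable object] + [Scrollable object] + [Button Scrollable]
  take Widget:  [Widget Clickable Container object] + [Button Clickable object] + [Scrollable object] + [Button Scrollable]
  take Button:  [Clickable Container object] + [Button Clickable object] + [Scrollable object] + [Button Scrollable]
  take Clickable:  [Clickable Container object] + [Clickable object] + [Scrollable object] + [Scrollable]
  take Container:  [Container object] + [object] + [Scrollable object] + [Scrollable]
  take Scrollable:  [object] + [object] + [Scrollable object] + [Scrollable]
  take object:  [object] + [object] + [object]
MRO: Dialog TextBox Canvas Frame Widget Button Clickable Container Scrollable object
super() in Button.render on a Dialog instance goes to the class after Button in Dialog's MRO: Clickable.

Clickable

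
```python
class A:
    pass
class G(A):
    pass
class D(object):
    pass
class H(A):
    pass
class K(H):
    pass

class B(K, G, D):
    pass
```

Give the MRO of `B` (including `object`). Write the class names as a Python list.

[B, K, H, G, A, D, object]

L[B] = B + merge(L[K], L[G], L[D], [K G D])
  take K:  [K H A object] + [G A object] + [D object] + [K G D]
  take H:  [H A object] + [G A object] + [D object] + [G D]
  take G:  [A object] + [G A object] + [D object] + [G D]
  take A:  [A object] + [A object] + [D object] + [D]
  take D:  [object] + [object] + [D object] + [D]
  take object:  [object] + [object] + [object]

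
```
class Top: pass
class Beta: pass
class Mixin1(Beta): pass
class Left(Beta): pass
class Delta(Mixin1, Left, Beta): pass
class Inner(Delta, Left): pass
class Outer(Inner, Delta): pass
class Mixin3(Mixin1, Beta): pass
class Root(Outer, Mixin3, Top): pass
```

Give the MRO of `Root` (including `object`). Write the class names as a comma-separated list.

Root, Outer, Inner, Delta, Mixin3, Mixin1, Left, Beta, Top, object

L[Root] = Root + merge(L[Outer], L[Mixin3], L[Top], [Outer Mixin3 Top])
  take Outer:  [Outer Inner Delta Mixin1 Left Beta object] + [Mixin3 Mixin1 Beta object] + [Top object] + [Outer Mixin3 Top]
  take Inner:  [Inner Delta Mixin1 Left Beta object] + [Mixin3 Mixin1 Beta object] + [Top object] + [Mixin3 Top]
  take Delta:  [Delta Mixin1 Left Beta object] + [Mixin3 Mixin1 Beta object] + [Top object] + [Mixin3 Top]
  take Mixin3:  [Mixin1 Left Beta object] + [Mixin3 Mixin1 Beta object] + [Top object] + [Mixin3 Top]
  take Mixin1:  [Mixin1 Left Beta object] + [Mixin1 Beta object] + [Top object] + [Top]
  take Left:  [Left Beta object] + [Beta object] + [Top object] + [Top]
  take Beta:  [Beta object] + [Beta object] + [Top object] + [Top]
  take Top:  [object] + [object] + [Top object] + [Top]
  take object:  [object] + [object] + [object]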